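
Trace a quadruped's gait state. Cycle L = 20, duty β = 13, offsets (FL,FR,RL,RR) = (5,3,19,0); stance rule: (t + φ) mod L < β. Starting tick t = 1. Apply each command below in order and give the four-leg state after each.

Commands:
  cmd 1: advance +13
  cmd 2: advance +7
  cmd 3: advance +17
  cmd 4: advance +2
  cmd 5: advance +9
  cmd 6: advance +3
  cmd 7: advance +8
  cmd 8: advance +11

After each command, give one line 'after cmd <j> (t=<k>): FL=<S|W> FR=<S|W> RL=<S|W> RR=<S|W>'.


start t=1: FL=S FR=S RL=S RR=S
cmd 1: advance +13 → t=14, phase=(19,17,13,14) → FL=W FR=W RL=W RR=W
cmd 2: advance +7 → t=21, phase=(6,4,0,1) → FL=S FR=S RL=S RR=S
cmd 3: advance +17 → t=38, phase=(3,1,17,18) → FL=S FR=S RL=W RR=W
cmd 4: advance +2 → t=40, phase=(5,3,19,0) → FL=S FR=S RL=W RR=S
cmd 5: advance +9 → t=49, phase=(14,12,8,9) → FL=W FR=S RL=S RR=S
cmd 6: advance +3 → t=52, phase=(17,15,11,12) → FL=W FR=W RL=S RR=S
cmd 7: advance +8 → t=60, phase=(5,3,19,0) → FL=S FR=S RL=W RR=S
cmd 8: advance +11 → t=71, phase=(16,14,10,11) → FL=W FR=W RL=S RR=S

after cmd 1 (t=14): FL=W FR=W RL=W RR=W
after cmd 2 (t=21): FL=S FR=S RL=S RR=S
after cmd 3 (t=38): FL=S FR=S RL=W RR=W
after cmd 4 (t=40): FL=S FR=S RL=W RR=S
after cmd 5 (t=49): FL=W FR=S RL=S RR=S
after cmd 6 (t=52): FL=W FR=W RL=S RR=S
after cmd 7 (t=60): FL=S FR=S RL=W RR=S
after cmd 8 (t=71): FL=W FR=W RL=S RR=S


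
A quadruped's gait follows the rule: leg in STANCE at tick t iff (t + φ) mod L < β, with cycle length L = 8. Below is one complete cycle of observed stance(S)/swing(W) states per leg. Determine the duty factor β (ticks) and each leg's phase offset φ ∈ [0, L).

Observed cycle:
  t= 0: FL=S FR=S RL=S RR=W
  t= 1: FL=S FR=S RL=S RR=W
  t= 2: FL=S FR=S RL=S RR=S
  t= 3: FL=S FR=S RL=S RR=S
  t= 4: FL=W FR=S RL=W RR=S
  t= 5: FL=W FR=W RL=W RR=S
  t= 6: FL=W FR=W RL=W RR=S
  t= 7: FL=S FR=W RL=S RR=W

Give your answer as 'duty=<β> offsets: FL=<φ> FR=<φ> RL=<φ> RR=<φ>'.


duty β = stance ticks per leg = 5
FL: stance ticks = 5; W→S at t=7 → φ=1
FR: stance ticks = 5; W→S at t=0 → φ=0
RL: stance ticks = 5; W→S at t=7 → φ=1
RR: stance ticks = 5; W→S at t=2 → φ=6

duty=5 offsets: FL=1 FR=0 RL=1 RR=6


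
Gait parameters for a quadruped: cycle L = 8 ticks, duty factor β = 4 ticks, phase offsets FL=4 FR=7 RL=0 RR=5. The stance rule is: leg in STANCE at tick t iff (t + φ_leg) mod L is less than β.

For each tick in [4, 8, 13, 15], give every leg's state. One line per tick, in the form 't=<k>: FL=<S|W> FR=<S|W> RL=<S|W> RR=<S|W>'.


t=4: FL=S FR=S RL=W RR=S
t=8: FL=W FR=W RL=S RR=W
t=13: FL=S FR=W RL=W RR=S
t=15: FL=S FR=W RL=W RR=W

t=4: phase=(0,3,4,1) vs β=4 → FL=S FR=S RL=W RR=S
t=8: phase=(4,7,0,5) vs β=4 → FL=W FR=W RL=S RR=W
t=13: phase=(1,4,5,2) vs β=4 → FL=S FR=W RL=W RR=S
t=15: phase=(3,6,7,4) vs β=4 → FL=S FR=W RL=W RR=W


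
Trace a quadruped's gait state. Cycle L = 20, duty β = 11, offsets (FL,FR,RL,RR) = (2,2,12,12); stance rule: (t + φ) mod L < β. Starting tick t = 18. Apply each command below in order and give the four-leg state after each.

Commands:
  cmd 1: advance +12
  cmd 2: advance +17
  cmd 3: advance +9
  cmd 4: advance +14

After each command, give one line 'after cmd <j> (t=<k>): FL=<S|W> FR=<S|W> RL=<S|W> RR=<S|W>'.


start t=18: FL=S FR=S RL=S RR=S
cmd 1: advance +12 → t=30, phase=(12,12,2,2) → FL=W FR=W RL=S RR=S
cmd 2: advance +17 → t=47, phase=(9,9,19,19) → FL=S FR=S RL=W RR=W
cmd 3: advance +9 → t=56, phase=(18,18,8,8) → FL=W FR=W RL=S RR=S
cmd 4: advance +14 → t=70, phase=(12,12,2,2) → FL=W FR=W RL=S RR=S

after cmd 1 (t=30): FL=W FR=W RL=S RR=S
after cmd 2 (t=47): FL=S FR=S RL=W RR=W
after cmd 3 (t=56): FL=W FR=W RL=S RR=S
after cmd 4 (t=70): FL=W FR=W RL=S RR=S


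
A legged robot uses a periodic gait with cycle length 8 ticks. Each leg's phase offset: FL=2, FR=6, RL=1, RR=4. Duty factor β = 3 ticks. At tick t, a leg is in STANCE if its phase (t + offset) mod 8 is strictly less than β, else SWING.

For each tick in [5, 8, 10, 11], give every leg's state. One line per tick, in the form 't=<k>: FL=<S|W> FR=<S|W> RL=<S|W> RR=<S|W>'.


t=5: phase=(7,3,6,1) vs β=3 → FL=W FR=W RL=W RR=S
t=8: phase=(2,6,1,4) vs β=3 → FL=S FR=W RL=S RR=W
t=10: phase=(4,0,3,6) vs β=3 → FL=W FR=S RL=W RR=W
t=11: phase=(5,1,4,7) vs β=3 → FL=W FR=S RL=W RR=W

t=5: FL=W FR=W RL=W RR=S
t=8: FL=S FR=W RL=S RR=W
t=10: FL=W FR=S RL=W RR=W
t=11: FL=W FR=S RL=W RR=W


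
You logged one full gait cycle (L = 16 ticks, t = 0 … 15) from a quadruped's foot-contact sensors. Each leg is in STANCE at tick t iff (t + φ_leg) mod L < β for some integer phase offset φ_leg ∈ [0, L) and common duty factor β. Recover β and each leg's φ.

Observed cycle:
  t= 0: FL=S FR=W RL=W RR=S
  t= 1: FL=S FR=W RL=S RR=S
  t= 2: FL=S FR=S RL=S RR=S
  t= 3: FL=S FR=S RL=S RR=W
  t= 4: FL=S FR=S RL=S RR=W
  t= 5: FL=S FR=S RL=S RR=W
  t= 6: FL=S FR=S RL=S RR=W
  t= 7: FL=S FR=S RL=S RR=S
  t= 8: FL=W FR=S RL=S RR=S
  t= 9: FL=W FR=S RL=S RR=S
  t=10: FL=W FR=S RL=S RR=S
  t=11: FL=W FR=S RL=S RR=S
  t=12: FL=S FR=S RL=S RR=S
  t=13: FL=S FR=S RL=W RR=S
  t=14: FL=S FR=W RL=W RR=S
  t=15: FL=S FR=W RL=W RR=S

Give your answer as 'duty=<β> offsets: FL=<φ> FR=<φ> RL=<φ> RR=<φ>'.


duty=12 offsets: FL=4 FR=14 RL=15 RR=9

duty β = stance ticks per leg = 12
FL: stance ticks = 12; W→S at t=12 → φ=4
FR: stance ticks = 12; W→S at t=2 → φ=14
RL: stance ticks = 12; W→S at t=1 → φ=15
RR: stance ticks = 12; W→S at t=7 → φ=9


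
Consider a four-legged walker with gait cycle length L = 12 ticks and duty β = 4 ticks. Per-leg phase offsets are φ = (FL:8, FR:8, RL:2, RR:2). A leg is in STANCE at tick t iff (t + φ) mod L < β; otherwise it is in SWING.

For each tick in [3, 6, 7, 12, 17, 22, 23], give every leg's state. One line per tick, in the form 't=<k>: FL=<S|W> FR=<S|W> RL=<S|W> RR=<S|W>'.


t=3: FL=W FR=W RL=W RR=W
t=6: FL=S FR=S RL=W RR=W
t=7: FL=S FR=S RL=W RR=W
t=12: FL=W FR=W RL=S RR=S
t=17: FL=S FR=S RL=W RR=W
t=22: FL=W FR=W RL=S RR=S
t=23: FL=W FR=W RL=S RR=S

t=3: phase=(11,11,5,5) vs β=4 → FL=W FR=W RL=W RR=W
t=6: phase=(2,2,8,8) vs β=4 → FL=S FR=S RL=W RR=W
t=7: phase=(3,3,9,9) vs β=4 → FL=S FR=S RL=W RR=W
t=12: phase=(8,8,2,2) vs β=4 → FL=W FR=W RL=S RR=S
t=17: phase=(1,1,7,7) vs β=4 → FL=S FR=S RL=W RR=W
t=22: phase=(6,6,0,0) vs β=4 → FL=W FR=W RL=S RR=S
t=23: phase=(7,7,1,1) vs β=4 → FL=W FR=W RL=S RR=S


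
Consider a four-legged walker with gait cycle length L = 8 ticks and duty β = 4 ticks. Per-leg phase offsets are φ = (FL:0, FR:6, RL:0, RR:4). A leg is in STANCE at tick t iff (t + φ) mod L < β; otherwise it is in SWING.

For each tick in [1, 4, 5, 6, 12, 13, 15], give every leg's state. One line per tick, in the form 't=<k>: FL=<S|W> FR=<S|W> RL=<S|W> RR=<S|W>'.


t=1: phase=(1,7,1,5) vs β=4 → FL=S FR=W RL=S RR=W
t=4: phase=(4,2,4,0) vs β=4 → FL=W FR=S RL=W RR=S
t=5: phase=(5,3,5,1) vs β=4 → FL=W FR=S RL=W RR=S
t=6: phase=(6,4,6,2) vs β=4 → FL=W FR=W RL=W RR=S
t=12: phase=(4,2,4,0) vs β=4 → FL=W FR=S RL=W RR=S
t=13: phase=(5,3,5,1) vs β=4 → FL=W FR=S RL=W RR=S
t=15: phase=(7,5,7,3) vs β=4 → FL=W FR=W RL=W RR=S

t=1: FL=S FR=W RL=S RR=W
t=4: FL=W FR=S RL=W RR=S
t=5: FL=W FR=S RL=W RR=S
t=6: FL=W FR=W RL=W RR=S
t=12: FL=W FR=S RL=W RR=S
t=13: FL=W FR=S RL=W RR=S
t=15: FL=W FR=W RL=W RR=S


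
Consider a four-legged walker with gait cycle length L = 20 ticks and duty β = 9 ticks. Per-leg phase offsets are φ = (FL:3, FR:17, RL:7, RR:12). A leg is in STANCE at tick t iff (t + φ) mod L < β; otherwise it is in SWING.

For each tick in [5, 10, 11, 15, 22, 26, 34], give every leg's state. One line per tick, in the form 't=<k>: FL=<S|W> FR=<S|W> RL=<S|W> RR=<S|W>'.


t=5: FL=S FR=S RL=W RR=W
t=10: FL=W FR=S RL=W RR=S
t=11: FL=W FR=S RL=W RR=S
t=15: FL=W FR=W RL=S RR=S
t=22: FL=S FR=W RL=W RR=W
t=26: FL=W FR=S RL=W RR=W
t=34: FL=W FR=W RL=S RR=S

t=5: phase=(8,2,12,17) vs β=9 → FL=S FR=S RL=W RR=W
t=10: phase=(13,7,17,2) vs β=9 → FL=W FR=S RL=W RR=S
t=11: phase=(14,8,18,3) vs β=9 → FL=W FR=S RL=W RR=S
t=15: phase=(18,12,2,7) vs β=9 → FL=W FR=W RL=S RR=S
t=22: phase=(5,19,9,14) vs β=9 → FL=S FR=W RL=W RR=W
t=26: phase=(9,3,13,18) vs β=9 → FL=W FR=S RL=W RR=W
t=34: phase=(17,11,1,6) vs β=9 → FL=W FR=W RL=S RR=S


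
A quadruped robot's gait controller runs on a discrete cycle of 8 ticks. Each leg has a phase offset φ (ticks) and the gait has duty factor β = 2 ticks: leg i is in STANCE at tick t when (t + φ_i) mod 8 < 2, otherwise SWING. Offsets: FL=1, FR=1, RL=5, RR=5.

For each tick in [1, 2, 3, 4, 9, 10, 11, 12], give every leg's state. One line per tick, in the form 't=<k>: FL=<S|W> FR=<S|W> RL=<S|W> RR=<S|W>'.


t=1: phase=(2,2,6,6) vs β=2 → FL=W FR=W RL=W RR=W
t=2: phase=(3,3,7,7) vs β=2 → FL=W FR=W RL=W RR=W
t=3: phase=(4,4,0,0) vs β=2 → FL=W FR=W RL=S RR=S
t=4: phase=(5,5,1,1) vs β=2 → FL=W FR=W RL=S RR=S
t=9: phase=(2,2,6,6) vs β=2 → FL=W FR=W RL=W RR=W
t=10: phase=(3,3,7,7) vs β=2 → FL=W FR=W RL=W RR=W
t=11: phase=(4,4,0,0) vs β=2 → FL=W FR=W RL=S RR=S
t=12: phase=(5,5,1,1) vs β=2 → FL=W FR=W RL=S RR=S

t=1: FL=W FR=W RL=W RR=W
t=2: FL=W FR=W RL=W RR=W
t=3: FL=W FR=W RL=S RR=S
t=4: FL=W FR=W RL=S RR=S
t=9: FL=W FR=W RL=W RR=W
t=10: FL=W FR=W RL=W RR=W
t=11: FL=W FR=W RL=S RR=S
t=12: FL=W FR=W RL=S RR=S


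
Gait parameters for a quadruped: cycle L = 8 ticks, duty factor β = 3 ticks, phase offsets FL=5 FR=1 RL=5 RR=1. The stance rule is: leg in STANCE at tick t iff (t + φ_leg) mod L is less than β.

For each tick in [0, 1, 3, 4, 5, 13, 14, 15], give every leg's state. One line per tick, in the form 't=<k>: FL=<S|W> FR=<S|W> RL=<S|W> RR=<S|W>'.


t=0: FL=W FR=S RL=W RR=S
t=1: FL=W FR=S RL=W RR=S
t=3: FL=S FR=W RL=S RR=W
t=4: FL=S FR=W RL=S RR=W
t=5: FL=S FR=W RL=S RR=W
t=13: FL=S FR=W RL=S RR=W
t=14: FL=W FR=W RL=W RR=W
t=15: FL=W FR=S RL=W RR=S

t=0: phase=(5,1,5,1) vs β=3 → FL=W FR=S RL=W RR=S
t=1: phase=(6,2,6,2) vs β=3 → FL=W FR=S RL=W RR=S
t=3: phase=(0,4,0,4) vs β=3 → FL=S FR=W RL=S RR=W
t=4: phase=(1,5,1,5) vs β=3 → FL=S FR=W RL=S RR=W
t=5: phase=(2,6,2,6) vs β=3 → FL=S FR=W RL=S RR=W
t=13: phase=(2,6,2,6) vs β=3 → FL=S FR=W RL=S RR=W
t=14: phase=(3,7,3,7) vs β=3 → FL=W FR=W RL=W RR=W
t=15: phase=(4,0,4,0) vs β=3 → FL=W FR=S RL=W RR=S


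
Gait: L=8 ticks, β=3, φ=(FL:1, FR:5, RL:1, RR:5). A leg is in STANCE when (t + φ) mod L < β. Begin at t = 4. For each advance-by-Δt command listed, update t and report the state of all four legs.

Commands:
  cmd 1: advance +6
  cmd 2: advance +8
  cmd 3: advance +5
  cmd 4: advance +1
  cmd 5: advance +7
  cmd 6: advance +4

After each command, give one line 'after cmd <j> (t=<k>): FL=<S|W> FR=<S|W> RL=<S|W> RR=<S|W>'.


after cmd 1 (t=10): FL=W FR=W RL=W RR=W
after cmd 2 (t=18): FL=W FR=W RL=W RR=W
after cmd 3 (t=23): FL=S FR=W RL=S RR=W
after cmd 4 (t=24): FL=S FR=W RL=S RR=W
after cmd 5 (t=31): FL=S FR=W RL=S RR=W
after cmd 6 (t=35): FL=W FR=S RL=W RR=S

start t=4: FL=W FR=S RL=W RR=S
cmd 1: advance +6 → t=10, phase=(3,7,3,7) → FL=W FR=W RL=W RR=W
cmd 2: advance +8 → t=18, phase=(3,7,3,7) → FL=W FR=W RL=W RR=W
cmd 3: advance +5 → t=23, phase=(0,4,0,4) → FL=S FR=W RL=S RR=W
cmd 4: advance +1 → t=24, phase=(1,5,1,5) → FL=S FR=W RL=S RR=W
cmd 5: advance +7 → t=31, phase=(0,4,0,4) → FL=S FR=W RL=S RR=W
cmd 6: advance +4 → t=35, phase=(4,0,4,0) → FL=W FR=S RL=W RR=S


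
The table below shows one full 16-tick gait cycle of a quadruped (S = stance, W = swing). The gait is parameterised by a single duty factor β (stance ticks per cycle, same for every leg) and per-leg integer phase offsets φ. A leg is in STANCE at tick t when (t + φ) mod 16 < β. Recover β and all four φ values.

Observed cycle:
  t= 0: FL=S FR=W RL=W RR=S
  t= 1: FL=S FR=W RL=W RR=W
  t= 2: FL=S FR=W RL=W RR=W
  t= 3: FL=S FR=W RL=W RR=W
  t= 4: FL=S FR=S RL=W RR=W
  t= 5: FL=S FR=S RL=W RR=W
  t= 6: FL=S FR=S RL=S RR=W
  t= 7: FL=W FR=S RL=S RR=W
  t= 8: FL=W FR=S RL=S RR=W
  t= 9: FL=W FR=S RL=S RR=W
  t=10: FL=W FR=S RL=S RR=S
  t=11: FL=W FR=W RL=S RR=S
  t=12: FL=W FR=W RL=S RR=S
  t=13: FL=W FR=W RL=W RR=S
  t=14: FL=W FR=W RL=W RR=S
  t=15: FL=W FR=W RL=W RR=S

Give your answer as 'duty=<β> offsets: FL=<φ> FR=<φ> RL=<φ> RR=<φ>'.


duty β = stance ticks per leg = 7
FL: stance ticks = 7; W→S at t=0 → φ=0
FR: stance ticks = 7; W→S at t=4 → φ=12
RL: stance ticks = 7; W→S at t=6 → φ=10
RR: stance ticks = 7; W→S at t=10 → φ=6

duty=7 offsets: FL=0 FR=12 RL=10 RR=6


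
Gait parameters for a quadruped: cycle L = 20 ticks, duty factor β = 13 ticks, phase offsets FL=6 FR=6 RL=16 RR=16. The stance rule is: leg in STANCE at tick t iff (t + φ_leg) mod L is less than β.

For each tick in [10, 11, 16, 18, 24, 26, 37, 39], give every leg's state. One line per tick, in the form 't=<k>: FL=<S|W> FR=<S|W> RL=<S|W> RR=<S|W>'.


t=10: FL=W FR=W RL=S RR=S
t=11: FL=W FR=W RL=S RR=S
t=16: FL=S FR=S RL=S RR=S
t=18: FL=S FR=S RL=W RR=W
t=24: FL=S FR=S RL=S RR=S
t=26: FL=S FR=S RL=S RR=S
t=37: FL=S FR=S RL=W RR=W
t=39: FL=S FR=S RL=W RR=W

t=10: phase=(16,16,6,6) vs β=13 → FL=W FR=W RL=S RR=S
t=11: phase=(17,17,7,7) vs β=13 → FL=W FR=W RL=S RR=S
t=16: phase=(2,2,12,12) vs β=13 → FL=S FR=S RL=S RR=S
t=18: phase=(4,4,14,14) vs β=13 → FL=S FR=S RL=W RR=W
t=24: phase=(10,10,0,0) vs β=13 → FL=S FR=S RL=S RR=S
t=26: phase=(12,12,2,2) vs β=13 → FL=S FR=S RL=S RR=S
t=37: phase=(3,3,13,13) vs β=13 → FL=S FR=S RL=W RR=W
t=39: phase=(5,5,15,15) vs β=13 → FL=S FR=S RL=W RR=W


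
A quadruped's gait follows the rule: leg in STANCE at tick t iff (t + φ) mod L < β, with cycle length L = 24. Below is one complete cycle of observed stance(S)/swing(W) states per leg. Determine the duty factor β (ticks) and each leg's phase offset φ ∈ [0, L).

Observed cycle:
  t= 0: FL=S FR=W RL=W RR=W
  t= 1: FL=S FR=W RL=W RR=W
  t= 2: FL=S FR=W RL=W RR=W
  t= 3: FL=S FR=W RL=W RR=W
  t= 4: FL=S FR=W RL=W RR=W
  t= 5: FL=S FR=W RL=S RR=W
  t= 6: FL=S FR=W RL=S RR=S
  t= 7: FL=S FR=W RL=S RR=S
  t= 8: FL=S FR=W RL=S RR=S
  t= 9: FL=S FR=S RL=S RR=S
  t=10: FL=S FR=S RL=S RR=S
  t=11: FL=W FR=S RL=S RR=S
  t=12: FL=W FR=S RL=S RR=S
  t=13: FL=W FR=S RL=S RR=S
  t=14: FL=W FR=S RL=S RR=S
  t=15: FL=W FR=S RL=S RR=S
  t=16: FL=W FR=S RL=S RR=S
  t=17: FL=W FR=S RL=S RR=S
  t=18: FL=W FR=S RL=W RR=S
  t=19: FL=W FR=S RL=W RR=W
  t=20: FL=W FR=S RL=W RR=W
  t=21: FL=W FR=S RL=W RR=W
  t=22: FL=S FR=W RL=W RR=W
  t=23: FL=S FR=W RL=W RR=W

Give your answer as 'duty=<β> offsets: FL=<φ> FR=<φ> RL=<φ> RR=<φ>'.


duty β = stance ticks per leg = 13
FL: stance ticks = 13; W→S at t=22 → φ=2
FR: stance ticks = 13; W→S at t=9 → φ=15
RL: stance ticks = 13; W→S at t=5 → φ=19
RR: stance ticks = 13; W→S at t=6 → φ=18

duty=13 offsets: FL=2 FR=15 RL=19 RR=18


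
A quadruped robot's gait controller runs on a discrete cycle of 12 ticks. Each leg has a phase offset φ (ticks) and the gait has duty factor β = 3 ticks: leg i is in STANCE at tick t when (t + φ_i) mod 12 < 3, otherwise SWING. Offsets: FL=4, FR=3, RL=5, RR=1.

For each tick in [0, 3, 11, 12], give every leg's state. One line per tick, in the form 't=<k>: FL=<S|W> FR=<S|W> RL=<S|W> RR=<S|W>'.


t=0: FL=W FR=W RL=W RR=S
t=3: FL=W FR=W RL=W RR=W
t=11: FL=W FR=S RL=W RR=S
t=12: FL=W FR=W RL=W RR=S

t=0: phase=(4,3,5,1) vs β=3 → FL=W FR=W RL=W RR=S
t=3: phase=(7,6,8,4) vs β=3 → FL=W FR=W RL=W RR=W
t=11: phase=(3,2,4,0) vs β=3 → FL=W FR=S RL=W RR=S
t=12: phase=(4,3,5,1) vs β=3 → FL=W FR=W RL=W RR=S


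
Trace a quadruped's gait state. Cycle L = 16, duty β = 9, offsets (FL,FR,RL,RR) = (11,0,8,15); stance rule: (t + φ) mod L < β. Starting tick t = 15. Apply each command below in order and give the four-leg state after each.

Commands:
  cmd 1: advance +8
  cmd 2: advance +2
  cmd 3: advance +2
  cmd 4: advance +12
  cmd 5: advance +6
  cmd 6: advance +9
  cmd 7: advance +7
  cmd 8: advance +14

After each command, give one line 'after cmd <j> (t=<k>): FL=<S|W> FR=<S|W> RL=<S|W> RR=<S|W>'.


start t=15: FL=W FR=W RL=S RR=W
cmd 1: advance +8 → t=23, phase=(2,7,15,6) → FL=S FR=S RL=W RR=S
cmd 2: advance +2 → t=25, phase=(4,9,1,8) → FL=S FR=W RL=S RR=S
cmd 3: advance +2 → t=27, phase=(6,11,3,10) → FL=S FR=W RL=S RR=W
cmd 4: advance +12 → t=39, phase=(2,7,15,6) → FL=S FR=S RL=W RR=S
cmd 5: advance +6 → t=45, phase=(8,13,5,12) → FL=S FR=W RL=S RR=W
cmd 6: advance +9 → t=54, phase=(1,6,14,5) → FL=S FR=S RL=W RR=S
cmd 7: advance +7 → t=61, phase=(8,13,5,12) → FL=S FR=W RL=S RR=W
cmd 8: advance +14 → t=75, phase=(6,11,3,10) → FL=S FR=W RL=S RR=W

after cmd 1 (t=23): FL=S FR=S RL=W RR=S
after cmd 2 (t=25): FL=S FR=W RL=S RR=S
after cmd 3 (t=27): FL=S FR=W RL=S RR=W
after cmd 4 (t=39): FL=S FR=S RL=W RR=S
after cmd 5 (t=45): FL=S FR=W RL=S RR=W
after cmd 6 (t=54): FL=S FR=S RL=W RR=S
after cmd 7 (t=61): FL=S FR=W RL=S RR=W
after cmd 8 (t=75): FL=S FR=W RL=S RR=W


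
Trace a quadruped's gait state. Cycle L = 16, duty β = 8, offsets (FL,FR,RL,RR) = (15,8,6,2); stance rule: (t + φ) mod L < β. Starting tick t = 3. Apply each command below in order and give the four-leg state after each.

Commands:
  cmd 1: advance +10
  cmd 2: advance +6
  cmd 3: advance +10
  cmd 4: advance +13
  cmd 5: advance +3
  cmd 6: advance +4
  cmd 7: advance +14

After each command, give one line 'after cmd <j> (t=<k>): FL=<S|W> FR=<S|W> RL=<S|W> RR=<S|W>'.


start t=3: FL=S FR=W RL=W RR=S
cmd 1: advance +10 → t=13, phase=(12,5,3,15) → FL=W FR=S RL=S RR=W
cmd 2: advance +6 → t=19, phase=(2,11,9,5) → FL=S FR=W RL=W RR=S
cmd 3: advance +10 → t=29, phase=(12,5,3,15) → FL=W FR=S RL=S RR=W
cmd 4: advance +13 → t=42, phase=(9,2,0,12) → FL=W FR=S RL=S RR=W
cmd 5: advance +3 → t=45, phase=(12,5,3,15) → FL=W FR=S RL=S RR=W
cmd 6: advance +4 → t=49, phase=(0,9,7,3) → FL=S FR=W RL=S RR=S
cmd 7: advance +14 → t=63, phase=(14,7,5,1) → FL=W FR=S RL=S RR=S

after cmd 1 (t=13): FL=W FR=S RL=S RR=W
after cmd 2 (t=19): FL=S FR=W RL=W RR=S
after cmd 3 (t=29): FL=W FR=S RL=S RR=W
after cmd 4 (t=42): FL=W FR=S RL=S RR=W
after cmd 5 (t=45): FL=W FR=S RL=S RR=W
after cmd 6 (t=49): FL=S FR=W RL=S RR=S
after cmd 7 (t=63): FL=W FR=S RL=S RR=S


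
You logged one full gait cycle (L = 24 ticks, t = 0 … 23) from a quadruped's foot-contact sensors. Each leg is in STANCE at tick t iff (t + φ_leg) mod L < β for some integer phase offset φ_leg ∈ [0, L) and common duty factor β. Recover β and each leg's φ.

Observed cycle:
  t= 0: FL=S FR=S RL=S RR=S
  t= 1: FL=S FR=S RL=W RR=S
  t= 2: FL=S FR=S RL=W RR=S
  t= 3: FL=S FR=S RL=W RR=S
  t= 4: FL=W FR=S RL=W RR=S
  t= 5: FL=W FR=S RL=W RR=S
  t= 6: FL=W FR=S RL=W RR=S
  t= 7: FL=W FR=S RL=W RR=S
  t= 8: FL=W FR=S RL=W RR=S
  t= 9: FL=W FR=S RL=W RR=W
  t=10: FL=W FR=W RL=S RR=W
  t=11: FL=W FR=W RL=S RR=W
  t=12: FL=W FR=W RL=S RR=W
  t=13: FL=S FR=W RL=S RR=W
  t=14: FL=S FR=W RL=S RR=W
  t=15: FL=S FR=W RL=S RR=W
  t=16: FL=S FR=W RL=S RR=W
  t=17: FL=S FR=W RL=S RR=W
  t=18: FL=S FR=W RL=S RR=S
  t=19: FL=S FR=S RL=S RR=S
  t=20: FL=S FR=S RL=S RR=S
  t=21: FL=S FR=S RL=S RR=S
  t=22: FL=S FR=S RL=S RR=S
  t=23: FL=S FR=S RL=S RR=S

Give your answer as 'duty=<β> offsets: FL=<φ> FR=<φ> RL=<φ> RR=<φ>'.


duty=15 offsets: FL=11 FR=5 RL=14 RR=6

duty β = stance ticks per leg = 15
FL: stance ticks = 15; W→S at t=13 → φ=11
FR: stance ticks = 15; W→S at t=19 → φ=5
RL: stance ticks = 15; W→S at t=10 → φ=14
RR: stance ticks = 15; W→S at t=18 → φ=6


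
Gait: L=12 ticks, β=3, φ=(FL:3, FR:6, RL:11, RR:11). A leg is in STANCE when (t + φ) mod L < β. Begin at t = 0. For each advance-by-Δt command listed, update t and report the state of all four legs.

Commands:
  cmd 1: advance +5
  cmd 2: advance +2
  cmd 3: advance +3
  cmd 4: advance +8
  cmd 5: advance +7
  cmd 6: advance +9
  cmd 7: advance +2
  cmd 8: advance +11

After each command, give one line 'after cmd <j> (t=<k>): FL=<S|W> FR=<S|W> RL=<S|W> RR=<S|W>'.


after cmd 1 (t=5): FL=W FR=W RL=W RR=W
after cmd 2 (t=7): FL=W FR=S RL=W RR=W
after cmd 3 (t=10): FL=S FR=W RL=W RR=W
after cmd 4 (t=18): FL=W FR=S RL=W RR=W
after cmd 5 (t=25): FL=W FR=W RL=S RR=S
after cmd 6 (t=34): FL=S FR=W RL=W RR=W
after cmd 7 (t=36): FL=W FR=W RL=W RR=W
after cmd 8 (t=47): FL=S FR=W RL=W RR=W

start t=0: FL=W FR=W RL=W RR=W
cmd 1: advance +5 → t=5, phase=(8,11,4,4) → FL=W FR=W RL=W RR=W
cmd 2: advance +2 → t=7, phase=(10,1,6,6) → FL=W FR=S RL=W RR=W
cmd 3: advance +3 → t=10, phase=(1,4,9,9) → FL=S FR=W RL=W RR=W
cmd 4: advance +8 → t=18, phase=(9,0,5,5) → FL=W FR=S RL=W RR=W
cmd 5: advance +7 → t=25, phase=(4,7,0,0) → FL=W FR=W RL=S RR=S
cmd 6: advance +9 → t=34, phase=(1,4,9,9) → FL=S FR=W RL=W RR=W
cmd 7: advance +2 → t=36, phase=(3,6,11,11) → FL=W FR=W RL=W RR=W
cmd 8: advance +11 → t=47, phase=(2,5,10,10) → FL=S FR=W RL=W RR=W


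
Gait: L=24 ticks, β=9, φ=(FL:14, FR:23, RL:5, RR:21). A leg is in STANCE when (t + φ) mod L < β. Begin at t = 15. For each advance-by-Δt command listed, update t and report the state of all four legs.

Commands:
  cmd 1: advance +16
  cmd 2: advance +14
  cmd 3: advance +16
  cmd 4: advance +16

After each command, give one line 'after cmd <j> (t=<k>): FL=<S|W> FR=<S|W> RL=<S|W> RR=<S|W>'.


after cmd 1 (t=31): FL=W FR=S RL=W RR=S
after cmd 2 (t=45): FL=W FR=W RL=S RR=W
after cmd 3 (t=61): FL=S FR=W RL=W RR=W
after cmd 4 (t=77): FL=W FR=S RL=W RR=S

start t=15: FL=S FR=W RL=W RR=W
cmd 1: advance +16 → t=31, phase=(21,6,12,4) → FL=W FR=S RL=W RR=S
cmd 2: advance +14 → t=45, phase=(11,20,2,18) → FL=W FR=W RL=S RR=W
cmd 3: advance +16 → t=61, phase=(3,12,18,10) → FL=S FR=W RL=W RR=W
cmd 4: advance +16 → t=77, phase=(19,4,10,2) → FL=W FR=S RL=W RR=S


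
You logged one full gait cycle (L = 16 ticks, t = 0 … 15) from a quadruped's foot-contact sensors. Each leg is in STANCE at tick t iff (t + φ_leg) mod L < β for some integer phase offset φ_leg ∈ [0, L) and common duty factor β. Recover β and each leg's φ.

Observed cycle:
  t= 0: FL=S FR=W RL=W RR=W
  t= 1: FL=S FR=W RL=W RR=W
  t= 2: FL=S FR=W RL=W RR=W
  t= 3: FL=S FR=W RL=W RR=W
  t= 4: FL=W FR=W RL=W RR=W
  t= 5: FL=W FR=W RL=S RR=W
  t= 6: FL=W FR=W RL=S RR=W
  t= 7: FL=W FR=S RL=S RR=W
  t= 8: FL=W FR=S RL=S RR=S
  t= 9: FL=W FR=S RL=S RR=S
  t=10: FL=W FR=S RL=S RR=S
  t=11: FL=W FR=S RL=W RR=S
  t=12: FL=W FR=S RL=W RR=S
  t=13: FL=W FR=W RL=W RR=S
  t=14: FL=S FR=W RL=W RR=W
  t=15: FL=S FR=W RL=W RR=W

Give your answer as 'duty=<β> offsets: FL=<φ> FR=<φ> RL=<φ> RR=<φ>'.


duty=6 offsets: FL=2 FR=9 RL=11 RR=8

duty β = stance ticks per leg = 6
FL: stance ticks = 6; W→S at t=14 → φ=2
FR: stance ticks = 6; W→S at t=7 → φ=9
RL: stance ticks = 6; W→S at t=5 → φ=11
RR: stance ticks = 6; W→S at t=8 → φ=8


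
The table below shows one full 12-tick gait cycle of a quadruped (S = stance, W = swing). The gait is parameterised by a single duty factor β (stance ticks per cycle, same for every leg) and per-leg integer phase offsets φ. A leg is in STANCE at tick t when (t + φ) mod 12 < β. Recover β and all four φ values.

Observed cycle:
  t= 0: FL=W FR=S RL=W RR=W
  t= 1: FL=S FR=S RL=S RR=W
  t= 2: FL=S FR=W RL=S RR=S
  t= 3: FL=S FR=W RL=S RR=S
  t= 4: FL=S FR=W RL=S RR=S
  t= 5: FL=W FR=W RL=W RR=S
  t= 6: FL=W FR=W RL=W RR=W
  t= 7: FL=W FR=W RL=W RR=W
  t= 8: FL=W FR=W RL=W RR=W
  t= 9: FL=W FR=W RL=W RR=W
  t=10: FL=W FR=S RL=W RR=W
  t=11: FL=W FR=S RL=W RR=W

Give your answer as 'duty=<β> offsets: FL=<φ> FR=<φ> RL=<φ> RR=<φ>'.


duty β = stance ticks per leg = 4
FL: stance ticks = 4; W→S at t=1 → φ=11
FR: stance ticks = 4; W→S at t=10 → φ=2
RL: stance ticks = 4; W→S at t=1 → φ=11
RR: stance ticks = 4; W→S at t=2 → φ=10

duty=4 offsets: FL=11 FR=2 RL=11 RR=10


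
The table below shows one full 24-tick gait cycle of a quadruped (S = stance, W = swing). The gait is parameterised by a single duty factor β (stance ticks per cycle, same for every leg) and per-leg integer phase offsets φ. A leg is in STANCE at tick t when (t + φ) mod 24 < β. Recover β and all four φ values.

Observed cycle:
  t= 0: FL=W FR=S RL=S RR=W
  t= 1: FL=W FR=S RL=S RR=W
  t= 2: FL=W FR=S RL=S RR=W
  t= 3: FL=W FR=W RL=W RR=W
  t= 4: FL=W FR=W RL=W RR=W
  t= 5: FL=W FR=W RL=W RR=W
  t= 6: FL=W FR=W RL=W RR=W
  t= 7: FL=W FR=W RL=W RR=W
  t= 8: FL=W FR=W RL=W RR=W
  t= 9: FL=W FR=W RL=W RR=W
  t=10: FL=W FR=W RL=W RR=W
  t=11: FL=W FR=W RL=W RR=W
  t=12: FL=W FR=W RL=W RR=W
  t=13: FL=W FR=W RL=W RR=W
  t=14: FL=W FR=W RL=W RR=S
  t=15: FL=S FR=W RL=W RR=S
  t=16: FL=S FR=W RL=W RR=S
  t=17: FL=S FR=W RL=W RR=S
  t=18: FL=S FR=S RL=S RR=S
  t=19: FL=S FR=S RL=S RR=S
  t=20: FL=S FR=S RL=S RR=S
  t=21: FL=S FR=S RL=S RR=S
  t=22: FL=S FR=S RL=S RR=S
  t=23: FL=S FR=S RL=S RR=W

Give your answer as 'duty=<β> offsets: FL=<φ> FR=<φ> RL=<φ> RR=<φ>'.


duty β = stance ticks per leg = 9
FL: stance ticks = 9; W→S at t=15 → φ=9
FR: stance ticks = 9; W→S at t=18 → φ=6
RL: stance ticks = 9; W→S at t=18 → φ=6
RR: stance ticks = 9; W→S at t=14 → φ=10

duty=9 offsets: FL=9 FR=6 RL=6 RR=10


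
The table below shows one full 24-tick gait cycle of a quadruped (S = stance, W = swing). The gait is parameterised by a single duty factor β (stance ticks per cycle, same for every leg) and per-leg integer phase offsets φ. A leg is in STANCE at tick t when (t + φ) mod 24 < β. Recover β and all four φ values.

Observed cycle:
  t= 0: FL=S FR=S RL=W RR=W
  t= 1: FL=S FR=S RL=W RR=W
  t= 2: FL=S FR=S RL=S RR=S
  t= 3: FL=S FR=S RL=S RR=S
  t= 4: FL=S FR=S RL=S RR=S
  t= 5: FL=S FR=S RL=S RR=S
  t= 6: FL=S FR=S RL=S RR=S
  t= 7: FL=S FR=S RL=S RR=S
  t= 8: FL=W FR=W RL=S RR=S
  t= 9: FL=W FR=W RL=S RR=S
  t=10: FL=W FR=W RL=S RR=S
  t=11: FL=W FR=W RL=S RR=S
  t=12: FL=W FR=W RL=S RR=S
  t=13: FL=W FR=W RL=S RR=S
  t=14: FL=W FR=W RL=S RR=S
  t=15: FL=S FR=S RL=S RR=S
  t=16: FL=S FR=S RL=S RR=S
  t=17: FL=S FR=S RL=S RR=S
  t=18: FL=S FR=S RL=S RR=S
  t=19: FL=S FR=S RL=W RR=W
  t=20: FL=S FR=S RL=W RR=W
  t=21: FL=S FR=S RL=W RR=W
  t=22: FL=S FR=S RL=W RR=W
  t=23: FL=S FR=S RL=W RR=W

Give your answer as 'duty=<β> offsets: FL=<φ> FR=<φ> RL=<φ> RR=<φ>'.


duty=17 offsets: FL=9 FR=9 RL=22 RR=22

duty β = stance ticks per leg = 17
FL: stance ticks = 17; W→S at t=15 → φ=9
FR: stance ticks = 17; W→S at t=15 → φ=9
RL: stance ticks = 17; W→S at t=2 → φ=22
RR: stance ticks = 17; W→S at t=2 → φ=22


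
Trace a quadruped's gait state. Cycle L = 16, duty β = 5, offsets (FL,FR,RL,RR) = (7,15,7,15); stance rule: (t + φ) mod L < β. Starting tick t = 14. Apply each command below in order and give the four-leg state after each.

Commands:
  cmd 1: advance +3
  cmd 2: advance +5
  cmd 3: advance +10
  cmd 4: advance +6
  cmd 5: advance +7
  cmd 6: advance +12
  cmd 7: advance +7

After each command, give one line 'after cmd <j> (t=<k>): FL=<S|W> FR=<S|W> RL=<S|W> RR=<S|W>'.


after cmd 1 (t=17): FL=W FR=S RL=W RR=S
after cmd 2 (t=22): FL=W FR=W RL=W RR=W
after cmd 3 (t=32): FL=W FR=W RL=W RR=W
after cmd 4 (t=38): FL=W FR=W RL=W RR=W
after cmd 5 (t=45): FL=S FR=W RL=S RR=W
after cmd 6 (t=57): FL=S FR=W RL=S RR=W
after cmd 7 (t=64): FL=W FR=W RL=W RR=W

start t=14: FL=W FR=W RL=W RR=W
cmd 1: advance +3 → t=17, phase=(8,0,8,0) → FL=W FR=S RL=W RR=S
cmd 2: advance +5 → t=22, phase=(13,5,13,5) → FL=W FR=W RL=W RR=W
cmd 3: advance +10 → t=32, phase=(7,15,7,15) → FL=W FR=W RL=W RR=W
cmd 4: advance +6 → t=38, phase=(13,5,13,5) → FL=W FR=W RL=W RR=W
cmd 5: advance +7 → t=45, phase=(4,12,4,12) → FL=S FR=W RL=S RR=W
cmd 6: advance +12 → t=57, phase=(0,8,0,8) → FL=S FR=W RL=S RR=W
cmd 7: advance +7 → t=64, phase=(7,15,7,15) → FL=W FR=W RL=W RR=W


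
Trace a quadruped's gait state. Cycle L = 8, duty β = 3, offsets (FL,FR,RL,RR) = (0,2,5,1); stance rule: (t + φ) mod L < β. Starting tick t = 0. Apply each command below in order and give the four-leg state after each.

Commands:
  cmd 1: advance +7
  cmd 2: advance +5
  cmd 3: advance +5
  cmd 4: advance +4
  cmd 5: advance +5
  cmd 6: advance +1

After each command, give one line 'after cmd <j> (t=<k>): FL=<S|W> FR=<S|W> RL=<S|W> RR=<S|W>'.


start t=0: FL=S FR=S RL=W RR=S
cmd 1: advance +7 → t=7, phase=(7,1,4,0) → FL=W FR=S RL=W RR=S
cmd 2: advance +5 → t=12, phase=(4,6,1,5) → FL=W FR=W RL=S RR=W
cmd 3: advance +5 → t=17, phase=(1,3,6,2) → FL=S FR=W RL=W RR=S
cmd 4: advance +4 → t=21, phase=(5,7,2,6) → FL=W FR=W RL=S RR=W
cmd 5: advance +5 → t=26, phase=(2,4,7,3) → FL=S FR=W RL=W RR=W
cmd 6: advance +1 → t=27, phase=(3,5,0,4) → FL=W FR=W RL=S RR=W

after cmd 1 (t=7): FL=W FR=S RL=W RR=S
after cmd 2 (t=12): FL=W FR=W RL=S RR=W
after cmd 3 (t=17): FL=S FR=W RL=W RR=S
after cmd 4 (t=21): FL=W FR=W RL=S RR=W
after cmd 5 (t=26): FL=S FR=W RL=W RR=W
after cmd 6 (t=27): FL=W FR=W RL=S RR=W


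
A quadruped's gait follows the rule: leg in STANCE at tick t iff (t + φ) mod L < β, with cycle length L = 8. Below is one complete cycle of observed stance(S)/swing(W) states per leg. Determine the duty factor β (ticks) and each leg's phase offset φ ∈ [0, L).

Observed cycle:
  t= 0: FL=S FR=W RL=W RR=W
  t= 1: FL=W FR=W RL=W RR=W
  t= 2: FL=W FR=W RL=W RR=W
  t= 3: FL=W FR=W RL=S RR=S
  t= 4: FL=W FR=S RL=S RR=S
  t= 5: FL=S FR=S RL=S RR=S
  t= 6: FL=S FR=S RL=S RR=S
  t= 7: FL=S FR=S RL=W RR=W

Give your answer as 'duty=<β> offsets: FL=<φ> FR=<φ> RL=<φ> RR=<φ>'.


duty β = stance ticks per leg = 4
FL: stance ticks = 4; W→S at t=5 → φ=3
FR: stance ticks = 4; W→S at t=4 → φ=4
RL: stance ticks = 4; W→S at t=3 → φ=5
RR: stance ticks = 4; W→S at t=3 → φ=5

duty=4 offsets: FL=3 FR=4 RL=5 RR=5


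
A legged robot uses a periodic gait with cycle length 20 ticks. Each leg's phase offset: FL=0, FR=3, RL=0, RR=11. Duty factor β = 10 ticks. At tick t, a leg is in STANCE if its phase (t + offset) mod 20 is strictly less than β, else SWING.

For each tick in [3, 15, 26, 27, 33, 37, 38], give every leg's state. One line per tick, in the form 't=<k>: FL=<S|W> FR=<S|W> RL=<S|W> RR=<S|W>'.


t=3: phase=(3,6,3,14) vs β=10 → FL=S FR=S RL=S RR=W
t=15: phase=(15,18,15,6) vs β=10 → FL=W FR=W RL=W RR=S
t=26: phase=(6,9,6,17) vs β=10 → FL=S FR=S RL=S RR=W
t=27: phase=(7,10,7,18) vs β=10 → FL=S FR=W RL=S RR=W
t=33: phase=(13,16,13,4) vs β=10 → FL=W FR=W RL=W RR=S
t=37: phase=(17,0,17,8) vs β=10 → FL=W FR=S RL=W RR=S
t=38: phase=(18,1,18,9) vs β=10 → FL=W FR=S RL=W RR=S

t=3: FL=S FR=S RL=S RR=W
t=15: FL=W FR=W RL=W RR=S
t=26: FL=S FR=S RL=S RR=W
t=27: FL=S FR=W RL=S RR=W
t=33: FL=W FR=W RL=W RR=S
t=37: FL=W FR=S RL=W RR=S
t=38: FL=W FR=S RL=W RR=S


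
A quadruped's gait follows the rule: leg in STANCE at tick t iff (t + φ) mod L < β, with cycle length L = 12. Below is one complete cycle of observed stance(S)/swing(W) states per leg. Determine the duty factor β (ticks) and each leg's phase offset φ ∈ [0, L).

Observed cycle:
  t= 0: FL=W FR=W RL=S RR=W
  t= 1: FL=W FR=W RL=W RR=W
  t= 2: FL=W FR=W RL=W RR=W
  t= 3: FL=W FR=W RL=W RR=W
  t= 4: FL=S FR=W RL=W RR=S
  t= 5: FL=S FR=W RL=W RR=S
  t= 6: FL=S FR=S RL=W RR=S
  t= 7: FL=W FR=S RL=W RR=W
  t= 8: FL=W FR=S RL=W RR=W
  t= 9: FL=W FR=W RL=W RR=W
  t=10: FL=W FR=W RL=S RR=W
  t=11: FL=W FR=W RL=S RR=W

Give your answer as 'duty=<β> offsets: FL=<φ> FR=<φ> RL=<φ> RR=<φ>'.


duty β = stance ticks per leg = 3
FL: stance ticks = 3; W→S at t=4 → φ=8
FR: stance ticks = 3; W→S at t=6 → φ=6
RL: stance ticks = 3; W→S at t=10 → φ=2
RR: stance ticks = 3; W→S at t=4 → φ=8

duty=3 offsets: FL=8 FR=6 RL=2 RR=8


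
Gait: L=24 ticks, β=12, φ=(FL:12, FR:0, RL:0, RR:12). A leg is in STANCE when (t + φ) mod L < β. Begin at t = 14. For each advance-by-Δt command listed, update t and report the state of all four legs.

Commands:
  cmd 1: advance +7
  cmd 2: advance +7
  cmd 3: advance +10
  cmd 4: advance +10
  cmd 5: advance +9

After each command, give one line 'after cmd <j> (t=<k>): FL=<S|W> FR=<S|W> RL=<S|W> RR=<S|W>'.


start t=14: FL=S FR=W RL=W RR=S
cmd 1: advance +7 → t=21, phase=(9,21,21,9) → FL=S FR=W RL=W RR=S
cmd 2: advance +7 → t=28, phase=(16,4,4,16) → FL=W FR=S RL=S RR=W
cmd 3: advance +10 → t=38, phase=(2,14,14,2) → FL=S FR=W RL=W RR=S
cmd 4: advance +10 → t=48, phase=(12,0,0,12) → FL=W FR=S RL=S RR=W
cmd 5: advance +9 → t=57, phase=(21,9,9,21) → FL=W FR=S RL=S RR=W

after cmd 1 (t=21): FL=S FR=W RL=W RR=S
after cmd 2 (t=28): FL=W FR=S RL=S RR=W
after cmd 3 (t=38): FL=S FR=W RL=W RR=S
after cmd 4 (t=48): FL=W FR=S RL=S RR=W
after cmd 5 (t=57): FL=W FR=S RL=S RR=W


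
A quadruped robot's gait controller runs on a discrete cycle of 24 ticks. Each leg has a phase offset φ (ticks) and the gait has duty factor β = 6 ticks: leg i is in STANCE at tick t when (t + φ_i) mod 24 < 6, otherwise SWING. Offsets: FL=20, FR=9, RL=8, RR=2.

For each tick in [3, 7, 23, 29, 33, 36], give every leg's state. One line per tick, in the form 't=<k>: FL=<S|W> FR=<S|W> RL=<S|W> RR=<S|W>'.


t=3: phase=(23,12,11,5) vs β=6 → FL=W FR=W RL=W RR=S
t=7: phase=(3,16,15,9) vs β=6 → FL=S FR=W RL=W RR=W
t=23: phase=(19,8,7,1) vs β=6 → FL=W FR=W RL=W RR=S
t=29: phase=(1,14,13,7) vs β=6 → FL=S FR=W RL=W RR=W
t=33: phase=(5,18,17,11) vs β=6 → FL=S FR=W RL=W RR=W
t=36: phase=(8,21,20,14) vs β=6 → FL=W FR=W RL=W RR=W

t=3: FL=W FR=W RL=W RR=S
t=7: FL=S FR=W RL=W RR=W
t=23: FL=W FR=W RL=W RR=S
t=29: FL=S FR=W RL=W RR=W
t=33: FL=S FR=W RL=W RR=W
t=36: FL=W FR=W RL=W RR=W


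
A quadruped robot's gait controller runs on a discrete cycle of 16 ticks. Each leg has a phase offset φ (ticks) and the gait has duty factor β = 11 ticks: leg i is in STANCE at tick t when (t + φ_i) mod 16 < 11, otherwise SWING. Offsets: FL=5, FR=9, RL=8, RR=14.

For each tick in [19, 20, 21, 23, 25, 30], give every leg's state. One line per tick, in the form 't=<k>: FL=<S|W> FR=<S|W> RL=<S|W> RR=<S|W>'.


t=19: phase=(8,12,11,1) vs β=11 → FL=S FR=W RL=W RR=S
t=20: phase=(9,13,12,2) vs β=11 → FL=S FR=W RL=W RR=S
t=21: phase=(10,14,13,3) vs β=11 → FL=S FR=W RL=W RR=S
t=23: phase=(12,0,15,5) vs β=11 → FL=W FR=S RL=W RR=S
t=25: phase=(14,2,1,7) vs β=11 → FL=W FR=S RL=S RR=S
t=30: phase=(3,7,6,12) vs β=11 → FL=S FR=S RL=S RR=W

t=19: FL=S FR=W RL=W RR=S
t=20: FL=S FR=W RL=W RR=S
t=21: FL=S FR=W RL=W RR=S
t=23: FL=W FR=S RL=W RR=S
t=25: FL=W FR=S RL=S RR=S
t=30: FL=S FR=S RL=S RR=W


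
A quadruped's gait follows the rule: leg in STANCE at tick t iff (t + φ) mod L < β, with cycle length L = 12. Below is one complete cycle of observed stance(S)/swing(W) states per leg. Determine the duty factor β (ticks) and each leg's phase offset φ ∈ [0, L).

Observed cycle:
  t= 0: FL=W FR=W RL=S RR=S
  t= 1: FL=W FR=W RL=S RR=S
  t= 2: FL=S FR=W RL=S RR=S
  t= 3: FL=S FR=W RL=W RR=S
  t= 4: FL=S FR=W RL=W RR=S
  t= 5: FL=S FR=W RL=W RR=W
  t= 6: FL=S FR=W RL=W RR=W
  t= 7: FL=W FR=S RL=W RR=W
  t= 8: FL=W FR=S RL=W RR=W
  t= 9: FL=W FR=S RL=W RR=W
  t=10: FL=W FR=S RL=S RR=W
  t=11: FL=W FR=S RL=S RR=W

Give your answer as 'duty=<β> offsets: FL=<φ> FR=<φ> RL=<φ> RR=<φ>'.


duty β = stance ticks per leg = 5
FL: stance ticks = 5; W→S at t=2 → φ=10
FR: stance ticks = 5; W→S at t=7 → φ=5
RL: stance ticks = 5; W→S at t=10 → φ=2
RR: stance ticks = 5; W→S at t=0 → φ=0

duty=5 offsets: FL=10 FR=5 RL=2 RR=0


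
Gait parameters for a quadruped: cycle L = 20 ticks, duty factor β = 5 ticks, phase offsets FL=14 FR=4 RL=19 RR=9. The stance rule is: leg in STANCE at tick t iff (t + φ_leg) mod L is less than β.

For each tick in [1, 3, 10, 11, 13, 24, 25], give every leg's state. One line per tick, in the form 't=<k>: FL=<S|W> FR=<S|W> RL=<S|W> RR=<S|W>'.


t=1: phase=(15,5,0,10) vs β=5 → FL=W FR=W RL=S RR=W
t=3: phase=(17,7,2,12) vs β=5 → FL=W FR=W RL=S RR=W
t=10: phase=(4,14,9,19) vs β=5 → FL=S FR=W RL=W RR=W
t=11: phase=(5,15,10,0) vs β=5 → FL=W FR=W RL=W RR=S
t=13: phase=(7,17,12,2) vs β=5 → FL=W FR=W RL=W RR=S
t=24: phase=(18,8,3,13) vs β=5 → FL=W FR=W RL=S RR=W
t=25: phase=(19,9,4,14) vs β=5 → FL=W FR=W RL=S RR=W

t=1: FL=W FR=W RL=S RR=W
t=3: FL=W FR=W RL=S RR=W
t=10: FL=S FR=W RL=W RR=W
t=11: FL=W FR=W RL=W RR=S
t=13: FL=W FR=W RL=W RR=S
t=24: FL=W FR=W RL=S RR=W
t=25: FL=W FR=W RL=S RR=W


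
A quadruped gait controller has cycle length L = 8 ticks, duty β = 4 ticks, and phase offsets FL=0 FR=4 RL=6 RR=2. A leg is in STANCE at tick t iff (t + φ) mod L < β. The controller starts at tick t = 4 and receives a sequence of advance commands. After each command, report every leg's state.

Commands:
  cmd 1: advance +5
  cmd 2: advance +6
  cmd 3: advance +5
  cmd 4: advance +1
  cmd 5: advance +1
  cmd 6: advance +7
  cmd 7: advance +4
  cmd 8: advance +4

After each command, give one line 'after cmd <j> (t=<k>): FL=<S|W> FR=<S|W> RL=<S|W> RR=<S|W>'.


after cmd 1 (t=9): FL=S FR=W RL=W RR=S
after cmd 2 (t=15): FL=W FR=S RL=W RR=S
after cmd 3 (t=20): FL=W FR=S RL=S RR=W
after cmd 4 (t=21): FL=W FR=S RL=S RR=W
after cmd 5 (t=22): FL=W FR=S RL=W RR=S
after cmd 6 (t=29): FL=W FR=S RL=S RR=W
after cmd 7 (t=33): FL=S FR=W RL=W RR=S
after cmd 8 (t=37): FL=W FR=S RL=S RR=W

start t=4: FL=W FR=S RL=S RR=W
cmd 1: advance +5 → t=9, phase=(1,5,7,3) → FL=S FR=W RL=W RR=S
cmd 2: advance +6 → t=15, phase=(7,3,5,1) → FL=W FR=S RL=W RR=S
cmd 3: advance +5 → t=20, phase=(4,0,2,6) → FL=W FR=S RL=S RR=W
cmd 4: advance +1 → t=21, phase=(5,1,3,7) → FL=W FR=S RL=S RR=W
cmd 5: advance +1 → t=22, phase=(6,2,4,0) → FL=W FR=S RL=W RR=S
cmd 6: advance +7 → t=29, phase=(5,1,3,7) → FL=W FR=S RL=S RR=W
cmd 7: advance +4 → t=33, phase=(1,5,7,3) → FL=S FR=W RL=W RR=S
cmd 8: advance +4 → t=37, phase=(5,1,3,7) → FL=W FR=S RL=S RR=W


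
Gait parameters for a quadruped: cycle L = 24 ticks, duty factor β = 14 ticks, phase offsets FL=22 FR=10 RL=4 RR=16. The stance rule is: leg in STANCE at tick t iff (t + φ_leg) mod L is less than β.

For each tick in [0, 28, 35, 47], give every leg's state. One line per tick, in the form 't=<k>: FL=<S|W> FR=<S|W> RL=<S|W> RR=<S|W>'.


t=0: phase=(22,10,4,16) vs β=14 → FL=W FR=S RL=S RR=W
t=28: phase=(2,14,8,20) vs β=14 → FL=S FR=W RL=S RR=W
t=35: phase=(9,21,15,3) vs β=14 → FL=S FR=W RL=W RR=S
t=47: phase=(21,9,3,15) vs β=14 → FL=W FR=S RL=S RR=W

t=0: FL=W FR=S RL=S RR=W
t=28: FL=S FR=W RL=S RR=W
t=35: FL=S FR=W RL=W RR=S
t=47: FL=W FR=S RL=S RR=W


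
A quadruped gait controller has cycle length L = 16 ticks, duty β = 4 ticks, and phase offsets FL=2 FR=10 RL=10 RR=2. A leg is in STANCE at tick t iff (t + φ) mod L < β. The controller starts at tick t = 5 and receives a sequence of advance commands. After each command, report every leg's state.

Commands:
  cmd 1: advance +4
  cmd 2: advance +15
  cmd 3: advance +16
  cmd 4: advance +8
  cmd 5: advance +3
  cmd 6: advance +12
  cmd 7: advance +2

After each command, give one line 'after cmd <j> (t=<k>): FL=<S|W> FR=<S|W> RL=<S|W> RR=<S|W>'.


after cmd 1 (t=9): FL=W FR=S RL=S RR=W
after cmd 2 (t=24): FL=W FR=S RL=S RR=W
after cmd 3 (t=40): FL=W FR=S RL=S RR=W
after cmd 4 (t=48): FL=S FR=W RL=W RR=S
after cmd 5 (t=51): FL=W FR=W RL=W RR=W
after cmd 6 (t=63): FL=S FR=W RL=W RR=S
after cmd 7 (t=65): FL=S FR=W RL=W RR=S

start t=5: FL=W FR=W RL=W RR=W
cmd 1: advance +4 → t=9, phase=(11,3,3,11) → FL=W FR=S RL=S RR=W
cmd 2: advance +15 → t=24, phase=(10,2,2,10) → FL=W FR=S RL=S RR=W
cmd 3: advance +16 → t=40, phase=(10,2,2,10) → FL=W FR=S RL=S RR=W
cmd 4: advance +8 → t=48, phase=(2,10,10,2) → FL=S FR=W RL=W RR=S
cmd 5: advance +3 → t=51, phase=(5,13,13,5) → FL=W FR=W RL=W RR=W
cmd 6: advance +12 → t=63, phase=(1,9,9,1) → FL=S FR=W RL=W RR=S
cmd 7: advance +2 → t=65, phase=(3,11,11,3) → FL=S FR=W RL=W RR=S


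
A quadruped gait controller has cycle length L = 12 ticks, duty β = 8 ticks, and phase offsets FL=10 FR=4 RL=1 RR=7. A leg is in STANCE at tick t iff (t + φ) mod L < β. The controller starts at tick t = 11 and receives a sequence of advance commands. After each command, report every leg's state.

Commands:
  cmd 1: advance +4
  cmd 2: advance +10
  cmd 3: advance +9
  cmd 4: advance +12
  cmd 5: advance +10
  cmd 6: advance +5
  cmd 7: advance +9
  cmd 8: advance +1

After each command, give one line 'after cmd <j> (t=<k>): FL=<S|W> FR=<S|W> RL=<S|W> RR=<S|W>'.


after cmd 1 (t=15): FL=S FR=S RL=S RR=W
after cmd 2 (t=25): FL=W FR=S RL=S RR=W
after cmd 3 (t=34): FL=W FR=S RL=W RR=S
after cmd 4 (t=46): FL=W FR=S RL=W RR=S
after cmd 5 (t=56): FL=S FR=S RL=W RR=S
after cmd 6 (t=61): FL=W FR=S RL=S RR=W
after cmd 7 (t=70): FL=W FR=S RL=W RR=S
after cmd 8 (t=71): FL=W FR=S RL=S RR=S

start t=11: FL=W FR=S RL=S RR=S
cmd 1: advance +4 → t=15, phase=(1,7,4,10) → FL=S FR=S RL=S RR=W
cmd 2: advance +10 → t=25, phase=(11,5,2,8) → FL=W FR=S RL=S RR=W
cmd 3: advance +9 → t=34, phase=(8,2,11,5) → FL=W FR=S RL=W RR=S
cmd 4: advance +12 → t=46, phase=(8,2,11,5) → FL=W FR=S RL=W RR=S
cmd 5: advance +10 → t=56, phase=(6,0,9,3) → FL=S FR=S RL=W RR=S
cmd 6: advance +5 → t=61, phase=(11,5,2,8) → FL=W FR=S RL=S RR=W
cmd 7: advance +9 → t=70, phase=(8,2,11,5) → FL=W FR=S RL=W RR=S
cmd 8: advance +1 → t=71, phase=(9,3,0,6) → FL=W FR=S RL=S RR=S
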